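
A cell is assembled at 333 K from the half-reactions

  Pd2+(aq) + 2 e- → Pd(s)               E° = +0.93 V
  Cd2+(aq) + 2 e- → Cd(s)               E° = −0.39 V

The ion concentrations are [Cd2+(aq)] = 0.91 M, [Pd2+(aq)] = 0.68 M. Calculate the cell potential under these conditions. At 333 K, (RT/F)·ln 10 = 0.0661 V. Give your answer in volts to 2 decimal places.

Pd²⁺/Pd is reduced (cathode, E° = +0.93 V) and Cd²⁺/Cd is oxidized (anode).
The standard potential is +0.93 − (−0.39) = +1.32 V and the balanced reaction transfers n = 2 electrons.
For the overall reaction Pd2+(aq) + Cd(s) → Pd(s) + Cd2+(aq), Q = [Cd2+(aq)] / [Pd2+(aq)] = 1.34, giving log Q = 0.127.
E = E° − (0.0661/n)·log Q = +1.32 − (0.0661/2)(0.127) = +1.32 V.

+1.32 V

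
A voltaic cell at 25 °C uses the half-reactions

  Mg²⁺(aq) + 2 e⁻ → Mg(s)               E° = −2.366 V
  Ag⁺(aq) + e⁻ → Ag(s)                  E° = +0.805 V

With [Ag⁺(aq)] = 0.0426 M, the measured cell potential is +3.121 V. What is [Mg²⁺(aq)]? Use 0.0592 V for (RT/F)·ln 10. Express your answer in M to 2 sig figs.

With Ag⁺/Ag at the cathode and Mg²⁺/Mg at the anode, E°cell = +0.805 − (−2.366) = +3.171 V (n = 2).
Rearranging E = E° − (0.0592/n)·log Q gives log Q = 2(+3.171 − (+3.121))/0.0592 = 1.689.
The balanced reaction is 2 Ag⁺(aq) + Mg(s) → 2 Ag(s) + Mg²⁺(aq), so Q = [Mg²⁺(aq)] / [Ag⁺(aq)]^2.
Substituting the known concentrations and solving, log [Mg²⁺(aq)] = −1.052 and [Mg²⁺(aq)] = 0.089 M.

0.089 M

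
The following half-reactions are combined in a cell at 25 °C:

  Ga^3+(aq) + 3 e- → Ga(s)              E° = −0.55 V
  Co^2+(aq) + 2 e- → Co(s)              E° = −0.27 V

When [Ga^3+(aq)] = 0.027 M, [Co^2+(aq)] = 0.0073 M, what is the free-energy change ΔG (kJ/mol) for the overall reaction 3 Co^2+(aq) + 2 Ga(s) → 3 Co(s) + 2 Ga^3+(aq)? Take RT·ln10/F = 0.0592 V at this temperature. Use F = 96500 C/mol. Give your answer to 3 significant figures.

−143 kJ/mol

E°cell = −0.27 − (−0.55) = +0.28 V; the balanced reaction transfers n = 6 electrons.
Here Q = [Ga^3+(aq)]^2 / [Co^2+(aq)]^3 = 1.87×10^3 (log Q = 3.273), giving E = +0.28 − (0.0592/6)·(3.273) = +0.2477 V.
Then ΔG = −nFE = −6 × 96500 × +0.2477 J/mol = −143 kJ/mol.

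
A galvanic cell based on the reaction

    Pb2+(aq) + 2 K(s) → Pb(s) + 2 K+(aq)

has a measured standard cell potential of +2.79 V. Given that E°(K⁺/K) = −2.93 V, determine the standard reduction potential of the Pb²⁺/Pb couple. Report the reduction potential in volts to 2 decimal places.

In the reaction as written the Pb²⁺/Pb couple is reduced (cathode) and K⁺/K is oxidized (anode), so E°cell = E°(Pb²⁺/Pb) − E°(K⁺/K).
E°(Pb²⁺/Pb) = E°cell + E°(anode) = +2.79 + (−2.93) = −0.14 V.

−0.14 V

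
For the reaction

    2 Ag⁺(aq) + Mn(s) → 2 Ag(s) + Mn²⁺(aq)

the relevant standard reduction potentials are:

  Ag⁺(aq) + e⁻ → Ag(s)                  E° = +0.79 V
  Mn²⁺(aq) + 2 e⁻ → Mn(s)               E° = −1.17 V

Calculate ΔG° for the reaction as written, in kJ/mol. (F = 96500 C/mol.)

In the reaction as written Ag⁺(aq) is reduced, so the Ag⁺/Ag couple is the cathode and Mn²⁺/Mn is the anode.
E°cell = +0.79 − (−1.17) = +1.96 V; balancing electrons gives n = 2.
ΔG° = −nFE°cell = −(2)(96500)(+1.96) J/mol = −378 kJ/mol.

−378 kJ/mol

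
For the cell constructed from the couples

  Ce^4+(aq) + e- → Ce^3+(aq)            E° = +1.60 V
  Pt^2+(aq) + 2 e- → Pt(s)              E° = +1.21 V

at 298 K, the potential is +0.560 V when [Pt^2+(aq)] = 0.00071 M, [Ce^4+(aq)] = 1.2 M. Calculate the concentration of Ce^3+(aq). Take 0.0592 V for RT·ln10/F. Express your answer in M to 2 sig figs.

The Ce⁴⁺/Ce³⁺ couple has the larger reduction potential, so it is the cathode: E°cell = +1.60 − (+1.21) = +0.39 V and n = 2.
Since E = E° − (0.0592/n)·log Q, log Q = n(E° − E)/0.0592 = −5.743.
Balancing electrons gives 2 Ce^4+(aq) + Pt(s) → 2 Ce^3+(aq) + Pt^2+(aq); thus Q = ([Ce^3+(aq)]^2·[Pt^2+(aq)]) / [Ce^4+(aq)]^2.
Substituting the known concentrations and solving, log [Ce^3+(aq)] = −1.218 and [Ce^3+(aq)] = 0.061 M.

0.061 M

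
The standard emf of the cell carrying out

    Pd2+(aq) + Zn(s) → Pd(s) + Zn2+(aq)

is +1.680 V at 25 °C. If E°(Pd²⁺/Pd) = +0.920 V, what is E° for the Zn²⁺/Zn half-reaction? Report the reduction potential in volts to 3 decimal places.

In the reaction as written the Pd²⁺/Pd couple is reduced (cathode) and Zn²⁺/Zn is oxidized (anode), so E°cell = E°(Pd²⁺/Pd) − E°(Zn²⁺/Zn).
E°(Zn²⁺/Zn) = E°(cathode) − E°cell = +0.920 − (+1.680) = −0.760 V.

−0.760 V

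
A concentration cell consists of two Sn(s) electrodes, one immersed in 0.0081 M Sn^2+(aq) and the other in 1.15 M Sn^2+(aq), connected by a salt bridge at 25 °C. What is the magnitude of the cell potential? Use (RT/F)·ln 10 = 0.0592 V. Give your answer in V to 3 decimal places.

For a concentration cell E°cell = 0, since both electrodes use the same couple.
The compartment with the higher Sn^2+(aq) concentration (1.15 M) acts as the cathode; ions are reduced there and produced at the dilute (0.0081 M) anode.
With n = 2, Ecell = −(0.0592/2)·log([dilute]/[conc]) = −(0.0592/2)·log(0.0081/1.15) = +0.064 V.

0.064 V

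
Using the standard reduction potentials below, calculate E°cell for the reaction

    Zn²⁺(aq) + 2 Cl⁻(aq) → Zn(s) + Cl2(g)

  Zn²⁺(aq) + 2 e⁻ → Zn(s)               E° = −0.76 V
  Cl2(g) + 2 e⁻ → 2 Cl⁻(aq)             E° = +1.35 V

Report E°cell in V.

−2.11 V

Zn²⁺(aq) gains electrons, so the Zn²⁺/Zn couple is the cathode; the Cl₂/Cl⁻ couple is the anode.
E°cell = E°(cathode) − E°(anode) = −0.76 − (+1.35) = −2.11 V.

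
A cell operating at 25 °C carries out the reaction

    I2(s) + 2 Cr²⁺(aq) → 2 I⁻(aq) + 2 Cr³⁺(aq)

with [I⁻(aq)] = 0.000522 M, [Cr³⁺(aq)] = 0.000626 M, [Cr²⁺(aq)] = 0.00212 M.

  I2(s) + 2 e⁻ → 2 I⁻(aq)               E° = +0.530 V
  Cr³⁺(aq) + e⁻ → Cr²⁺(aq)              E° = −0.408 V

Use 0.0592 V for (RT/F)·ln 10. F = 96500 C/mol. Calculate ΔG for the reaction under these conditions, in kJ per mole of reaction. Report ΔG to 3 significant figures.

−225 kJ/mol

With I₂/I⁻ reduced at the cathode, E°cell = +0.530 − (−0.408) = +0.938 V and n = 2.
Q = ([I⁻(aq)]^2·[Cr³⁺(aq)]^2) / [Cr²⁺(aq)]^2 = 2.38×10^−8, so log Q = −7.624 and E = +0.938 − (0.0592/2)(−7.624) = +1.1637 V.
ΔG = −nFE = −(2)(96500)(+1.1637) J/mol = −225 kJ/mol.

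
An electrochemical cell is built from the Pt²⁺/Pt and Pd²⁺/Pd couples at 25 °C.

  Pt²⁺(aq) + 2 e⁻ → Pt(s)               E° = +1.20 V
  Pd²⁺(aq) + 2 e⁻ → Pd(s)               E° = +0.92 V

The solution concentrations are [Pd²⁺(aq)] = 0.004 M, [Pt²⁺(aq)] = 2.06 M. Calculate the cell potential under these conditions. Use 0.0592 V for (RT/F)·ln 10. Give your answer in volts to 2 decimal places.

+0.36 V

Pt²⁺/Pt is reduced (cathode, E° = +1.20 V) and Pd²⁺/Pd is oxidized (anode).
E°cell = E°cat − E°an = +1.20 − (+0.92) = +0.28 V; n = 2.
The balanced reaction is Pt²⁺(aq) + Pd(s) → Pt(s) + Pd²⁺(aq), so Q = [Pd²⁺(aq)] / [Pt²⁺(aq)] = 0.00194 and log Q = −2.712.
E = E° − (0.0592/n)·log Q = +0.28 − (0.0592/2)(−2.712) = +0.36 V.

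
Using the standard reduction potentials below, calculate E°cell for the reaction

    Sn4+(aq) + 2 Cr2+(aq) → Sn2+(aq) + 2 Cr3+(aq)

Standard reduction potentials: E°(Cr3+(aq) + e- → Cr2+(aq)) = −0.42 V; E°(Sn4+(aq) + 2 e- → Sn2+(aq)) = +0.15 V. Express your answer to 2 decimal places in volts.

+0.57 V

In the reaction as written, Sn4+(aq) is reduced (cathode) and Cr3+(aq) is produced by oxidation at the anode.
E°cell = E°(cathode) − E°(anode) = +0.15 − (−0.42) = +0.57 V.
The positive value indicates the reaction is spontaneous as written.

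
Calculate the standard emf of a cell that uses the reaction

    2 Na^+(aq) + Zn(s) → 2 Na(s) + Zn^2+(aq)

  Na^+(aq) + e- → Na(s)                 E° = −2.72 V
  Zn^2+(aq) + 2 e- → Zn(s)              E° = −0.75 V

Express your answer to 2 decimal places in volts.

−1.97 V

In the reaction as written, Na^+(aq) is reduced (cathode) and Zn^2+(aq) is produced by oxidation at the anode.
E°cell = E°(cathode) − E°(anode) = −2.72 − (−0.75) = −1.97 V.
The negative E°cell means the reaction is non-spontaneous in the direction written.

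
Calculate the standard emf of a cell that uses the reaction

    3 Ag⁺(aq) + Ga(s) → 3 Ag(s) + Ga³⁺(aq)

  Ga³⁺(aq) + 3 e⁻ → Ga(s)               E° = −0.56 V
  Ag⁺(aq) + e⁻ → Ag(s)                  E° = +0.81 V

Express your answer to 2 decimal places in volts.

Ag⁺(aq) gains electrons, so the Ag⁺/Ag couple is the cathode; the Ga³⁺/Ga couple is the anode.
E°cell = E°(cathode) − E°(anode) = +0.81 − (−0.56) = +1.37 V.
The positive value indicates the reaction is spontaneous as written.

+1.37 V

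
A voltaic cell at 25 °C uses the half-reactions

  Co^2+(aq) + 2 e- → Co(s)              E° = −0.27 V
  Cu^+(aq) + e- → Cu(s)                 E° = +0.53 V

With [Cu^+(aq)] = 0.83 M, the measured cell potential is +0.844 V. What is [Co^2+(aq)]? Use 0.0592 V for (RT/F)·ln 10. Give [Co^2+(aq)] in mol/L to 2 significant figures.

0.022 M

Cu⁺/Cu is the cathode (higher E°); E°cell = +0.53 − (−0.27) = +0.80 V with n = 2.
Since E = E° − (0.0592/n)·log Q, log Q = n(E° − E)/0.0592 = −1.486.
For 2 Cu^+(aq) + Co(s) → 2 Cu(s) + Co^2+(aq), the reaction quotient is Q = [Co^2+(aq)] / [Cu^+(aq)]^2.
Isolating [Co^2+(aq)] in Q = 10^{−1.486} yields log [Co^2+(aq)] = −1.648, i.e. 0.022 M.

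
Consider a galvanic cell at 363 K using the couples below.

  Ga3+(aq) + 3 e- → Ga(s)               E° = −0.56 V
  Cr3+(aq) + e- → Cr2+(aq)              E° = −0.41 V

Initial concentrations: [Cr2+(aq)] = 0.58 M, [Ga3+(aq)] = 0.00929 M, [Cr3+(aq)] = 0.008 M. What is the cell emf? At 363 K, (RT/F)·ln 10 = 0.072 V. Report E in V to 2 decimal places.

The Cr³⁺/Cr²⁺ couple has the more positive E°, so it is the cathode; Ga³⁺/Ga is the anode.
E°cell = −0.41 − (−0.56) = +0.15 V, with n = 3 electrons transferred.
Balancing gives 3 Cr3+(aq) + Ga(s) → 3 Cr2+(aq) + Ga3+(aq); hence Q = ([Cr2+(aq)]^3·[Ga3+(aq)]) / [Cr3+(aq)]^3 = 3.54×10^3 (log Q = 3.549).
Applying E = E° − (RT ln10/nF)·log Q gives +0.15 − (0.072/3)(3.549) = +0.06 V.

+0.06 V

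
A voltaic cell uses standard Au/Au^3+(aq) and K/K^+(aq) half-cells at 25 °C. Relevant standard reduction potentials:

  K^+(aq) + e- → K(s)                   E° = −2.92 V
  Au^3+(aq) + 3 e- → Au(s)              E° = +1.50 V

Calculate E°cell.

The Au³⁺/Au couple has the higher E°, so Au ion is reduced (cathode) and K is oxidized (anode).
E°cell = E°(cathode) − E°(anode) = +1.50 − (−2.92) = +4.42 V.

+4.42 V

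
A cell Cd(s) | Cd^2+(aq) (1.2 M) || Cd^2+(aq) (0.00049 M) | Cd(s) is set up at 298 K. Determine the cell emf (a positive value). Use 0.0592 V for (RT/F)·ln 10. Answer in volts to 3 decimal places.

0.100 V

For a concentration cell E°cell = 0, since both electrodes use the same couple.
The compartment with the higher Cd^2+(aq) concentration (1.2 M) acts as the cathode; ions are reduced there and produced at the dilute (0.00049 M) anode.
With n = 2, Ecell = −(0.0592/2)·log([dilute]/[conc]) = −(0.0592/2)·log(0.00049/1.2) = +0.100 V.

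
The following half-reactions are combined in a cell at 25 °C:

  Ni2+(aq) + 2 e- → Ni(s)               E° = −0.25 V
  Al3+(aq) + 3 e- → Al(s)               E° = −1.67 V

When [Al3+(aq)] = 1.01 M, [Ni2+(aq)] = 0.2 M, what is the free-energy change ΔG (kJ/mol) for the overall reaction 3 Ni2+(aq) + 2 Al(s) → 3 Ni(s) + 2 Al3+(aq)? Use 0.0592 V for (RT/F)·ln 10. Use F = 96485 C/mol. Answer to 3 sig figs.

With Ni²⁺/Ni reduced at the cathode, E°cell = −0.25 − (−1.67) = +1.42 V and n = 6.
Q = [Al3+(aq)]^2 / [Ni2+(aq)]^3 = 128, so log Q = 2.106 and E = +1.42 − (0.0592/6)(2.106) = +1.3992 V.
Finally ΔG = −nFE = −(6)(96485 C/mol)(+1.3992 V) = −810 kJ/mol.

−810 kJ/mol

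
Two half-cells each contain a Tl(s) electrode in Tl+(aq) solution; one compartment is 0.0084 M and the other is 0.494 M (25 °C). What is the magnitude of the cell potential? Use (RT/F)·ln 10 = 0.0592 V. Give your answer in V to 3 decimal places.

For a concentration cell E°cell = 0, since both electrodes use the same couple.
The compartment with the higher Tl+(aq) concentration (0.494 M) acts as the cathode; ions are reduced there and produced at the dilute (0.0084 M) anode.
With n = 1, Ecell = −(0.0592/1)·log([dilute]/[conc]) = −(0.0592/1)·log(0.0084/0.494) = +0.105 V.

0.105 V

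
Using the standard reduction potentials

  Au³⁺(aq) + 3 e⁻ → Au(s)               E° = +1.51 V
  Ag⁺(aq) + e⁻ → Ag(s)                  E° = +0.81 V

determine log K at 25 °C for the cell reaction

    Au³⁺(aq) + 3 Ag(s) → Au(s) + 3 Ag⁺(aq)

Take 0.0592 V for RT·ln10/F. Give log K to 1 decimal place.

The Au³⁺/Au couple is reduced (cathode); E°cell = +1.51 − (+0.81) = +0.70 V with n = 3.
At equilibrium E = 0, so log K = nE°cell / 0.0592 = (3)(+0.70) / 0.0592 = 35.5.

log K = 35.5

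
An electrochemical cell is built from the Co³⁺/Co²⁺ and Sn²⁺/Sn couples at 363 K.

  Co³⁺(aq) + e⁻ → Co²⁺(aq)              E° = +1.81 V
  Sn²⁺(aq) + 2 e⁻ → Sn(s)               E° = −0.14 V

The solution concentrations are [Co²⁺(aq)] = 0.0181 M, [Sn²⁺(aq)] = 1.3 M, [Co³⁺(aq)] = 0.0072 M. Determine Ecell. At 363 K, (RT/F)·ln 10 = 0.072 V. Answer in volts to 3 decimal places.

Co³⁺/Co²⁺ is reduced (cathode, E° = +1.81 V) and Sn²⁺/Sn is oxidized (anode).
E°cell = E°cat − E°an = +1.81 − (−0.14) = +1.95 V; n = 2.
Balancing gives 2 Co³⁺(aq) + Sn(s) → 2 Co²⁺(aq) + Sn²⁺(aq); hence Q = ([Co²⁺(aq)]^2·[Sn²⁺(aq)]) / [Co³⁺(aq)]^2 = 8.22 (log Q = 0.915).
Applying E = E° − (RT ln10/nF)·log Q gives +1.95 − (0.072/2)(0.915) = +1.917 V.

+1.917 V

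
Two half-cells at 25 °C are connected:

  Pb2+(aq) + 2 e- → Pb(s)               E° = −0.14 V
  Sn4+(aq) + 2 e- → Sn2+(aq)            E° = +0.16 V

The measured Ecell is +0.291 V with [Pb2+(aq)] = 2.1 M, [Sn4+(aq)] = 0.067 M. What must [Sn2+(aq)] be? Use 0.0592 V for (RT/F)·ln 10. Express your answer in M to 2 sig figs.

0.064 M

The Sn⁴⁺/Sn²⁺ couple has the larger reduction potential, so it is the cathode: E°cell = +0.16 − (−0.14) = +0.30 V and n = 2.
From the Nernst equation, log Q = n(E° − E)/0.0592 = 2·(+0.30 − (+0.291))/0.0592 = 0.304.
Balancing electrons gives Sn4+(aq) + Pb(s) → Sn2+(aq) + Pb2+(aq); thus Q = ([Sn2+(aq)]·[Pb2+(aq)]) / [Sn4+(aq)].
Solving for the unknown gives log [Sn2+(aq)] = −1.192, so [Sn2+(aq)] ≈ 0.064 M.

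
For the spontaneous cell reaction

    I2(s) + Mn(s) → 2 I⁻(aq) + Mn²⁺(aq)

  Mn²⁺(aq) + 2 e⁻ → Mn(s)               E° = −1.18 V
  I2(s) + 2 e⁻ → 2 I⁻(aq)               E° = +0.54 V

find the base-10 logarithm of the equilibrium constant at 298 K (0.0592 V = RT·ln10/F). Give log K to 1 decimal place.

The I₂/I⁻ couple is reduced (cathode); E°cell = +0.54 − (−1.18) = +1.72 V with n = 2.
At equilibrium E = 0, so log K = nE°cell / 0.0592 = (2)(+1.72) / 0.0592 = 58.1.

log K = 58.1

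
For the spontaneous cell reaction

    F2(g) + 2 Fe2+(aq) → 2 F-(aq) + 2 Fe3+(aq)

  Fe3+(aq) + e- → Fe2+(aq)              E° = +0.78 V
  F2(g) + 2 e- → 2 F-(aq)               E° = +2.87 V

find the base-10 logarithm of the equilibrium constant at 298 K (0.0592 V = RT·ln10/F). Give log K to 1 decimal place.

The F₂/F⁻ couple is reduced (cathode); E°cell = +2.87 − (+0.78) = +2.09 V with n = 2.
At equilibrium E = 0, so log K = nE°cell / 0.0592 = (2)(+2.09) / 0.0592 = 70.6.

log K = 70.6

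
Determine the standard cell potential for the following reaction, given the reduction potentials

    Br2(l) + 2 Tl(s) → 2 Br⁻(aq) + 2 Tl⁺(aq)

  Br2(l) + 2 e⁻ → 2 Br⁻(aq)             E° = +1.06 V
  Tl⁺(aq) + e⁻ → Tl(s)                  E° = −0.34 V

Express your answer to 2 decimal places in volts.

+1.40 V

Br2(l) gains electrons, so the Br₂/Br⁻ couple is the cathode; the Tl⁺/Tl couple is the anode.
E°cell = E°(cathode) − E°(anode) = +1.06 − (−0.34) = +1.40 V.
The positive value indicates the reaction is spontaneous as written.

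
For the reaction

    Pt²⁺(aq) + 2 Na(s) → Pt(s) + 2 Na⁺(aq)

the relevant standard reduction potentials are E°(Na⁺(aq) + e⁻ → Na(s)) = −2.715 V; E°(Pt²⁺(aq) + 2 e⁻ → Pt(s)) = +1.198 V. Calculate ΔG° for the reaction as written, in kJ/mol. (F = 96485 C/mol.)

In the reaction as written Pt²⁺(aq) is reduced, so the Pt²⁺/Pt couple is the cathode and Na⁺/Na is the anode.
E°cell = +1.198 − (−2.715) = +3.913 V; balancing electrons gives n = 2.
ΔG° = −nFE°cell = −(2)(96485)(+3.913) J/mol = −755 kJ/mol.

−755 kJ/mol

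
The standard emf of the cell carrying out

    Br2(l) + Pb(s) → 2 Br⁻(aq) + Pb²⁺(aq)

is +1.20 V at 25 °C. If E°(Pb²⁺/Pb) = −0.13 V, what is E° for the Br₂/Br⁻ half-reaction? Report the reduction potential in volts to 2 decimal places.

In the reaction as written the Br₂/Br⁻ couple is reduced (cathode) and Pb²⁺/Pb is oxidized (anode), so E°cell = E°(Br₂/Br⁻) − E°(Pb²⁺/Pb).
E°(Br₂/Br⁻) = E°cell + E°(anode) = +1.20 + (−0.13) = +1.07 V.

+1.07 V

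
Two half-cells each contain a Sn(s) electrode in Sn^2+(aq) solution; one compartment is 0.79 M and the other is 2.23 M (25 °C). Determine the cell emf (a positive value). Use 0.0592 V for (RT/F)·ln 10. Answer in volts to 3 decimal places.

For a concentration cell E°cell = 0, since both electrodes use the same couple.
The compartment with the higher Sn^2+(aq) concentration (2.23 M) acts as the cathode; ions are reduced there and produced at the dilute (0.79 M) anode.
With n = 2, Ecell = −(0.0592/2)·log([dilute]/[conc]) = −(0.0592/2)·log(0.79/2.23) = +0.013 V.

0.013 V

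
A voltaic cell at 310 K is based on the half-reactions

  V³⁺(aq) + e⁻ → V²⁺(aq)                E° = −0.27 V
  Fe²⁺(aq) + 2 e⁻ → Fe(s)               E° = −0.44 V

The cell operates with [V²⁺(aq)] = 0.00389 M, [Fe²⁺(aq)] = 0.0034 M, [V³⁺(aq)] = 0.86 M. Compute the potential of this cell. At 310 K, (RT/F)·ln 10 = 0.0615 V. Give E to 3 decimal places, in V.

+0.390 V

The V³⁺/V²⁺ couple has the more positive E°, so it is the cathode; Fe²⁺/Fe is the anode.
E°cell = −0.27 − (−0.44) = +0.17 V, with n = 2 electrons transferred.
The balanced reaction is 2 V³⁺(aq) + Fe(s) → 2 V²⁺(aq) + Fe²⁺(aq), so Q = ([V²⁺(aq)]^2·[Fe²⁺(aq)]) / [V³⁺(aq)]^2 = 6.96×10^−8 and log Q = −7.158.
E = E° − (0.0615/n)·log Q = +0.17 − (0.0615/2)(−7.158) = +0.390 V.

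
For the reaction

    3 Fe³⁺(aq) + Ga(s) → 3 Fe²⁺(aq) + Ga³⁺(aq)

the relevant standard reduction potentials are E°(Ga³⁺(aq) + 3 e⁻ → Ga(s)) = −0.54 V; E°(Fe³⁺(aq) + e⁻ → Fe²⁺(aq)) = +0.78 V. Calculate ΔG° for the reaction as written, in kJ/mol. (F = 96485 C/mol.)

−382 kJ/mol

In the reaction as written Fe³⁺(aq) is reduced, so the Fe³⁺/Fe²⁺ couple is the cathode and Ga³⁺/Ga is the anode.
E°cell = +0.78 − (−0.54) = +1.32 V; balancing electrons gives n = 3.
ΔG° = −nFE°cell = −(3)(96485)(+1.32) J/mol = −382 kJ/mol.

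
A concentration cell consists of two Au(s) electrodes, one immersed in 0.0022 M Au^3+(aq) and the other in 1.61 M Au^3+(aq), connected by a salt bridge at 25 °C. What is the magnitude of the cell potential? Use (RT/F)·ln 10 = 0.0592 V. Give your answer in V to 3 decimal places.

For a concentration cell E°cell = 0, since both electrodes use the same couple.
The compartment with the higher Au^3+(aq) concentration (1.61 M) acts as the cathode; ions are reduced there and produced at the dilute (0.0022 M) anode.
With n = 3, Ecell = −(0.0592/3)·log([dilute]/[conc]) = −(0.0592/3)·log(0.0022/1.61) = +0.057 V.

0.057 V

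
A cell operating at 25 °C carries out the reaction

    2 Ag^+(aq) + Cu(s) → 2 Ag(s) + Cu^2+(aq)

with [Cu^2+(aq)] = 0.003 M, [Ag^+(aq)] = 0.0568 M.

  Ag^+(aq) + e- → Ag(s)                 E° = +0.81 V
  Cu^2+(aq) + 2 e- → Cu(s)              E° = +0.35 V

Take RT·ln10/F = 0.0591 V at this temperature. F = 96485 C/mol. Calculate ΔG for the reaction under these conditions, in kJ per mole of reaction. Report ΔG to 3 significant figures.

−88.9 kJ/mol

With Ag⁺/Ag reduced at the cathode, E°cell = +0.81 − (+0.35) = +0.46 V and n = 2.
The reaction quotient is [Cu^2+(aq)] / [Ag^+(aq)]^2 = 0.93; by Nernst, E = +0.46 − (0.0591/2)(−0.032) = +0.4609 V.
Then ΔG = −nFE = −2 × 96485 × +0.4609 J/mol = −88.9 kJ/mol.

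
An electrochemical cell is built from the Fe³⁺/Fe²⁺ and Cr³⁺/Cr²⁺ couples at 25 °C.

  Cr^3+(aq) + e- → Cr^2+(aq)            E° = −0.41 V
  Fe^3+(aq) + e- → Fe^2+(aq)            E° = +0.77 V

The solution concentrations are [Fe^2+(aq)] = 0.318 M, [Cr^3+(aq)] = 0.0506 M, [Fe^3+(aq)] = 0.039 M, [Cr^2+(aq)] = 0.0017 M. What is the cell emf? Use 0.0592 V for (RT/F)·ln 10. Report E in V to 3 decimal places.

+1.039 V

Since E°(Fe³⁺/Fe²⁺) > E°(Cr³⁺/Cr²⁺), Fe³⁺/Fe²⁺ serves as the cathode.
E°cell = E°cat − E°an = +0.77 − (−0.41) = +1.18 V; n = 1.
The balanced reaction is Fe^3+(aq) + Cr^2+(aq) → Fe^2+(aq) + Cr^3+(aq), so Q = ([Fe^2+(aq)]·[Cr^3+(aq)]) / ([Fe^3+(aq)]·[Cr^2+(aq)]) = 243 and log Q = 2.385.
E = E° − (0.0592/n)·log Q = +1.18 − (0.0592/1)(2.385) = +1.039 V.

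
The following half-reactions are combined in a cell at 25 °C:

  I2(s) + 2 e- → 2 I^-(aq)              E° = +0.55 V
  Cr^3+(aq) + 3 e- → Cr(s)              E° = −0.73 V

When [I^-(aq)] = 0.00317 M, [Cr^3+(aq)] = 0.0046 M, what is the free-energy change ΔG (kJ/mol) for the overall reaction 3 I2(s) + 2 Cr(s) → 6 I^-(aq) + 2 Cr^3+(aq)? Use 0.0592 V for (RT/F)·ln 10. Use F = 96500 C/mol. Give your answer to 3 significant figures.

−854 kJ/mol

E°cell = +0.55 − (−0.73) = +1.28 V; the balanced reaction transfers n = 6 electrons.
Q = [I^-(aq)]^6·[Cr^3+(aq)]^2 = 2.15×10^−20, so log Q = −19.668 and E = +1.28 − (0.0592/6)(−19.668) = +1.4741 V.
Then ΔG = −nFE = −6 × 96500 × +1.4741 J/mol = −854 kJ/mol.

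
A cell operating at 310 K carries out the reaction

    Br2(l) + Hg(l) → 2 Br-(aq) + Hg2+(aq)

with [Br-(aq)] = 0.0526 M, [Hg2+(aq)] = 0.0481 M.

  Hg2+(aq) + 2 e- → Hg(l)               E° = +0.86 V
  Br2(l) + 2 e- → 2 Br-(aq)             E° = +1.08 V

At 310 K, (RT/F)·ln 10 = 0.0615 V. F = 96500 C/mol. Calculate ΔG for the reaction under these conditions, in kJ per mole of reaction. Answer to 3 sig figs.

−65.5 kJ/mol

E°cell = +1.08 − (+0.86) = +0.22 V; the balanced reaction transfers n = 2 electrons.
Here Q = [Br-(aq)]^2·[Hg2+(aq)] = 0.000133 (log Q = −3.876), giving E = +0.22 − (0.0615/2)·(−3.876) = +0.3392 V.
Then ΔG = −nFE = −2 × 96500 × +0.3392 J/mol = −65.5 kJ/mol.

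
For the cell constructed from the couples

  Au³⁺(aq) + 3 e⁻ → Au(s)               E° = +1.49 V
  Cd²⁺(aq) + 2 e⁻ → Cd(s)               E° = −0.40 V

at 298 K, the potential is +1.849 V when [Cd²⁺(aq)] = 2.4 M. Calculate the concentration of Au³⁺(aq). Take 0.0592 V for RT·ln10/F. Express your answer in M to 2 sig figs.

Au³⁺/Au is the cathode (higher E°); E°cell = +1.49 − (−0.40) = +1.89 V with n = 6.
Rearranging E = E° − (0.0592/n)·log Q gives log Q = 6(+1.89 − (+1.849))/0.0592 = 4.155.
The balanced reaction is 2 Au³⁺(aq) + 3 Cd(s) → 2 Au(s) + 3 Cd²⁺(aq), so Q = [Cd²⁺(aq)]^3 / [Au³⁺(aq)]^2.
Solving for the unknown gives log [Au³⁺(aq)] = −1.507, so [Au³⁺(aq)] ≈ 0.031 M.

0.031 M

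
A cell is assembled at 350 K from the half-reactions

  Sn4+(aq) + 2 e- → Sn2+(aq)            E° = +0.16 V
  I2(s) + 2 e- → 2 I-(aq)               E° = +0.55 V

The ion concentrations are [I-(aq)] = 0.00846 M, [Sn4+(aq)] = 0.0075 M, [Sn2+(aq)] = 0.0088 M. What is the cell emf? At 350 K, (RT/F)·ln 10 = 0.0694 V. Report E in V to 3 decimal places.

The I₂/I⁻ couple has the more positive E°, so it is the cathode; Sn⁴⁺/Sn²⁺ is the anode.
E°cell = +0.55 − (+0.16) = +0.39 V, with n = 2 electrons transferred.
The balanced reaction is I2(s) + Sn2+(aq) → 2 I-(aq) + Sn4+(aq), so Q = ([I-(aq)]^2·[Sn4+(aq)]) / [Sn2+(aq)] = 6.1×10^−5 and log Q = −4.215.
Applying E = E° − (RT ln10/nF)·log Q gives +0.39 − (0.0694/2)(−4.215) = +0.536 V.

+0.536 V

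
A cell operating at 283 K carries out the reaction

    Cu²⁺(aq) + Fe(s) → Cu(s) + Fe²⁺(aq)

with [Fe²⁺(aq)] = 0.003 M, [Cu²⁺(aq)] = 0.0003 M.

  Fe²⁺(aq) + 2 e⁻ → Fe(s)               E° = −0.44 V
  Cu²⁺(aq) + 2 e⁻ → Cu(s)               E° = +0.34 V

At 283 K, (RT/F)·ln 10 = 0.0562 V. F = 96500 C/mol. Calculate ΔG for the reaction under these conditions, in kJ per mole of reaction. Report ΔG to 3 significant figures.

E°cell = +0.34 − (−0.44) = +0.78 V; the balanced reaction transfers n = 2 electrons.
Q = [Fe²⁺(aq)] / [Cu²⁺(aq)] = 10, so log Q = 1.000 and E = +0.78 − (0.0562/2)(1.000) = +0.7519 V.
Then ΔG = −nFE = −2 × 96500 × +0.7519 J/mol = −145 kJ/mol.

−145 kJ/mol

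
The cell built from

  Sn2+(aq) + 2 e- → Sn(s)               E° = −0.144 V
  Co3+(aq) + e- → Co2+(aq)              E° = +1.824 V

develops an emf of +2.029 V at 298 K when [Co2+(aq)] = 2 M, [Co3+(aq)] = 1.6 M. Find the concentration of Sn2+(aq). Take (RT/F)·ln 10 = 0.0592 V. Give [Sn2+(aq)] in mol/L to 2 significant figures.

0.0056 M

The Co³⁺/Co²⁺ couple has the larger reduction potential, so it is the cathode: E°cell = +1.824 − (−0.144) = +1.968 V and n = 2.
Rearranging E = E° − (0.0592/n)·log Q gives log Q = 2(+1.968 − (+2.029))/0.0592 = −2.061.
Balancing electrons gives 2 Co3+(aq) + Sn(s) → 2 Co2+(aq) + Sn2+(aq); thus Q = ([Co2+(aq)]^2·[Sn2+(aq)]) / [Co3+(aq)]^2.
Isolating [Sn2+(aq)] in Q = 10^{−2.061} yields log [Sn2+(aq)] = −2.255, i.e. 0.0056 M.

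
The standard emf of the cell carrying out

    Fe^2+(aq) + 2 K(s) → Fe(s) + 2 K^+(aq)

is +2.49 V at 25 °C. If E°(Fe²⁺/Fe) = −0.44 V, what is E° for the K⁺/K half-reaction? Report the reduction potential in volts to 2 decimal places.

−2.93 V

In the reaction as written the Fe²⁺/Fe couple is reduced (cathode) and K⁺/K is oxidized (anode), so E°cell = E°(Fe²⁺/Fe) − E°(K⁺/K).
E°(K⁺/K) = E°(cathode) − E°cell = −0.44 − (+2.49) = −2.93 V.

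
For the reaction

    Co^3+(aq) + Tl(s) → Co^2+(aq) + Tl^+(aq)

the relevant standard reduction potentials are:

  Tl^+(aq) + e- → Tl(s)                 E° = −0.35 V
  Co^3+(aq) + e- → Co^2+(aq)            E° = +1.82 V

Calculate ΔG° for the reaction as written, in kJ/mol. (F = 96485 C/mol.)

−209 kJ/mol

In the reaction as written Co^3+(aq) is reduced, so the Co³⁺/Co²⁺ couple is the cathode and Tl⁺/Tl is the anode.
E°cell = +1.82 − (−0.35) = +2.17 V; balancing electrons gives n = 1.
ΔG° = −nFE°cell = −(1)(96485)(+2.17) J/mol = −209 kJ/mol.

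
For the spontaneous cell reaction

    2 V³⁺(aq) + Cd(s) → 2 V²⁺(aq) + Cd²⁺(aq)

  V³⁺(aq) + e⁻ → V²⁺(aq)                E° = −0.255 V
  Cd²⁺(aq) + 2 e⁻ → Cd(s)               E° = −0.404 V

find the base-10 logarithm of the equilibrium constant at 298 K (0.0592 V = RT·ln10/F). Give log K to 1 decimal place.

log K = 5.0

The V³⁺/V²⁺ couple is reduced (cathode); E°cell = −0.255 − (−0.404) = +0.149 V with n = 2.
At equilibrium E = 0, so log K = nE°cell / 0.0592 = (2)(+0.149) / 0.0592 = 5.0.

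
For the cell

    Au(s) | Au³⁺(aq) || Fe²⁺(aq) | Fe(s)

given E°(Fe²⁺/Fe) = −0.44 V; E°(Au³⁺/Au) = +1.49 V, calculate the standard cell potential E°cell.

−1.93 V

By convention the left-hand electrode in cell notation is the anode (oxidation) and the right-hand electrode is the cathode (reduction).
E°cell = E°(right) − E°(left) = −0.44 − (+1.49) = −1.93 V.
The negative sign shows that, as written, the cell would require an external voltage to drive the reaction.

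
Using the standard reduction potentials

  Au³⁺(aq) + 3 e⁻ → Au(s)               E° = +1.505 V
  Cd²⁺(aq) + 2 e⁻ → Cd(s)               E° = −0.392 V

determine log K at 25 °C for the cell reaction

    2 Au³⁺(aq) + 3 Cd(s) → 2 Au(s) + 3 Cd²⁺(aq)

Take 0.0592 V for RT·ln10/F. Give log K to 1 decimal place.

log K = 192.3

The Au³⁺/Au couple is reduced (cathode); E°cell = +1.505 − (−0.392) = +1.897 V with n = 6.
At equilibrium E = 0, so log K = nE°cell / 0.0592 = (6)(+1.897) / 0.0592 = 192.3.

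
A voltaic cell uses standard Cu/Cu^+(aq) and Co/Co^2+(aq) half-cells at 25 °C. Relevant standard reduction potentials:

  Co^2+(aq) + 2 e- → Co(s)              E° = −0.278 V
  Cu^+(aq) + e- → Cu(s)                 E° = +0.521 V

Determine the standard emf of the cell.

+0.799 V

The Cu⁺/Cu couple has the higher E°, so Cu ion is reduced (cathode) and Co is oxidized (anode).
E°cell = E°(cathode) − E°(anode) = +0.521 − (−0.278) = +0.799 V.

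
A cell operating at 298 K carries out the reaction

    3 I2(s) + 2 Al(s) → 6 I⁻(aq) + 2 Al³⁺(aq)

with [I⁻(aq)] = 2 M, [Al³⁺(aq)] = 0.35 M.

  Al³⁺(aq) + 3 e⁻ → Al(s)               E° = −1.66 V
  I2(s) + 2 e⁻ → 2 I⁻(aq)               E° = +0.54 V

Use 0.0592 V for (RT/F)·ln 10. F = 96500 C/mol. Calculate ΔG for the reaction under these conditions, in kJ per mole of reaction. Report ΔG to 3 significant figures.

−1270 kJ/mol

With I₂/I⁻ reduced at the cathode, E°cell = +0.54 − (−1.66) = +2.20 V and n = 6.
The reaction quotient is [I⁻(aq)]^6·[Al³⁺(aq)]^2 = 7.84; by Nernst, E = +2.20 − (0.0592/6)(0.894) = +2.1912 V.
Finally ΔG = −nFE = −(6)(96500 C/mol)(+2.1912 V) = −1270 kJ/mol.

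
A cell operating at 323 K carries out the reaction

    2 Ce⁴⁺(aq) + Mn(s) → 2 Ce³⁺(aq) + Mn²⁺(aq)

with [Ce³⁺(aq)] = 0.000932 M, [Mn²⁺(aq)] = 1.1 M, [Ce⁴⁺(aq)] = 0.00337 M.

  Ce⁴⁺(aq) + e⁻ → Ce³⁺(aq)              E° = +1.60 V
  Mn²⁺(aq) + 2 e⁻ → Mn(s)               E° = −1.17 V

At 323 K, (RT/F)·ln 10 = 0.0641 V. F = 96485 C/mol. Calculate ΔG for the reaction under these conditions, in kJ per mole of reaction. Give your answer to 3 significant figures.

With Ce⁴⁺/Ce³⁺ reduced at the cathode, E°cell = +1.60 − (−1.17) = +2.77 V and n = 2.
Here Q = ([Ce³⁺(aq)]^2·[Mn²⁺(aq)]) / [Ce⁴⁺(aq)]^2 = 0.0841 (log Q = −1.075), giving E = +2.77 − (0.0641/2)·(−1.075) = +2.8045 V.
Finally ΔG = −nFE = −(2)(96485 C/mol)(+2.8045 V) = −541 kJ/mol.

−541 kJ/mol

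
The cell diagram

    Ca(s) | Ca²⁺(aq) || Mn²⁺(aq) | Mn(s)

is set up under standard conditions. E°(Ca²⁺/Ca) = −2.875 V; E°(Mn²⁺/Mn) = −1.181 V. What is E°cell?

+1.694 V

By convention the left-hand electrode in cell notation is the anode (oxidation) and the right-hand electrode is the cathode (reduction).
E°cell = E°(right) − E°(left) = −1.181 − (−2.875) = +1.694 V.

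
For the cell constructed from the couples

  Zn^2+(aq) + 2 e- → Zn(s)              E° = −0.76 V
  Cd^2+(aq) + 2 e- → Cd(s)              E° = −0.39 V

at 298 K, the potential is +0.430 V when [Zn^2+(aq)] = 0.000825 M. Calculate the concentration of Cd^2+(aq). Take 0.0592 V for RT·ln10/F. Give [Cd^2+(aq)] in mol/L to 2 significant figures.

0.088 M

The Cd²⁺/Cd couple has the larger reduction potential, so it is the cathode: E°cell = −0.39 − (−0.76) = +0.37 V and n = 2.
From the Nernst equation, log Q = n(E° − E)/0.0592 = 2·(+0.37 − (+0.430))/0.0592 = −2.027.
For Cd^2+(aq) + Zn(s) → Cd(s) + Zn^2+(aq), the reaction quotient is Q = [Zn^2+(aq)] / [Cd^2+(aq)].
Isolating [Cd^2+(aq)] in Q = 10^{−2.027} yields log [Cd^2+(aq)] = −1.057, i.e. 0.088 M.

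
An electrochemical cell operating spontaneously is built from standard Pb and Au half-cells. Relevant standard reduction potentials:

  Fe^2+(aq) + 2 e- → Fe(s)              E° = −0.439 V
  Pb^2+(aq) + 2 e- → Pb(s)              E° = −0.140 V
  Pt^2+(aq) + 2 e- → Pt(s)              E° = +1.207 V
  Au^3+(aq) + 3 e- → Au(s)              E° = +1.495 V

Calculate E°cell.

The Au³⁺/Au couple has the higher E°, so Au ion is reduced (cathode) and Pb is oxidized (anode).
E°cell = E°(cathode) − E°(anode) = +1.495 − (−0.140) = +1.635 V.

+1.635 V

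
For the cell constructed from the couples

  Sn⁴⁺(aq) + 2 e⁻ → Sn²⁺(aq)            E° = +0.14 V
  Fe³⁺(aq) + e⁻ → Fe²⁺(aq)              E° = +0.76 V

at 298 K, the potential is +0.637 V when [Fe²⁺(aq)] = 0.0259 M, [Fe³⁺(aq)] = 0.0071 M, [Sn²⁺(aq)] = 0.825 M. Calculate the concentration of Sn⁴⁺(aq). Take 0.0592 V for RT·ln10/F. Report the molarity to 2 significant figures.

The Fe³⁺/Fe²⁺ couple has the larger reduction potential, so it is the cathode: E°cell = +0.76 − (+0.14) = +0.62 V and n = 2.
From the Nernst equation, log Q = n(E° − E)/0.0592 = 2·(+0.62 − (+0.637))/0.0592 = −0.574.
For 2 Fe³⁺(aq) + Sn²⁺(aq) → 2 Fe²⁺(aq) + Sn⁴⁺(aq), the reaction quotient is Q = ([Fe²⁺(aq)]^2·[Sn⁴⁺(aq)]) / ([Fe³⁺(aq)]^2·[Sn²⁺(aq)]).
Isolating [Sn⁴⁺(aq)] in Q = 10^{−0.574} yields log [Sn⁴⁺(aq)] = −1.782, i.e. 0.017 M.

0.017 M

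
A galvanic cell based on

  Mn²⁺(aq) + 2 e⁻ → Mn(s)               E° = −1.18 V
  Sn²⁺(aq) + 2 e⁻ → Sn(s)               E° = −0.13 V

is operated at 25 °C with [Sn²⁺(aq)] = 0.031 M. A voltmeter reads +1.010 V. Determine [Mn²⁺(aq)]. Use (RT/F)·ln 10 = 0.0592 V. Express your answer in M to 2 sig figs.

Sn²⁺/Sn is the cathode (higher E°); E°cell = −0.13 − (−1.18) = +1.05 V with n = 2.
From the Nernst equation, log Q = n(E° − E)/0.0592 = 2·(+1.05 − (+1.010))/0.0592 = 1.351.
Balancing electrons gives Sn²⁺(aq) + Mn(s) → Sn(s) + Mn²⁺(aq); thus Q = [Mn²⁺(aq)] / [Sn²⁺(aq)].
Isolating [Mn²⁺(aq)] in Q = 10^{1.351} yields log [Mn²⁺(aq)] = −0.158, i.e. 0.70 M.

0.70 M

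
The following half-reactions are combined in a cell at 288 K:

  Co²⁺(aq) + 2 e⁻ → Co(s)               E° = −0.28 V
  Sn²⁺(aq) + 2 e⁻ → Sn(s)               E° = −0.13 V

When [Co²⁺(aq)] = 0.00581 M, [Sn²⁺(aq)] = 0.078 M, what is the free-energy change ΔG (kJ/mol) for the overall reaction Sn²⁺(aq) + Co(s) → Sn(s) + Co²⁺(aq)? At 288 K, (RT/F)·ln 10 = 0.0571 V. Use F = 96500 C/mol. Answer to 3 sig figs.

−35.2 kJ/mol

E°cell = −0.13 − (−0.28) = +0.15 V; the balanced reaction transfers n = 2 electrons.
Here Q = [Co²⁺(aq)] / [Sn²⁺(aq)] = 0.0745 (log Q = −1.128), giving E = +0.15 − (0.0571/2)·(−1.128) = +0.1822 V.
Then ΔG = −nFE = −2 × 96500 × +0.1822 J/mol = −35.2 kJ/mol.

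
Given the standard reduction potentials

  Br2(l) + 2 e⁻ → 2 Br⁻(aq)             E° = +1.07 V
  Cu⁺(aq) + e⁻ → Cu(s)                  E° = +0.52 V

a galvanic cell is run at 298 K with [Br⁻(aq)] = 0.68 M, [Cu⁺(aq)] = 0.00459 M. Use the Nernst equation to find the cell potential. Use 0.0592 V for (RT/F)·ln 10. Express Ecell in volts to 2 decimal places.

The Br₂/Br⁻ couple has the more positive E°, so it is the cathode; Cu⁺/Cu is the anode.
E°cell = +1.07 − (+0.52) = +0.55 V, with n = 2 electrons transferred.
Balancing gives Br2(l) + 2 Cu(s) → 2 Br⁻(aq) + 2 Cu⁺(aq); hence Q = [Br⁻(aq)]^2·[Cu⁺(aq)]^2 = 9.74×10^−6 (log Q = −5.011).
E = E° − (0.0592/n)·log Q = +0.55 − (0.0592/2)(−5.011) = +0.70 V.

+0.70 V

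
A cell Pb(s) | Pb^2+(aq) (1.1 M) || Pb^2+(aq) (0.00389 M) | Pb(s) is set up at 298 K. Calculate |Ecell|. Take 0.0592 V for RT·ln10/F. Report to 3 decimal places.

0.073 V

For a concentration cell E°cell = 0, since both electrodes use the same couple.
The compartment with the higher Pb^2+(aq) concentration (1.1 M) acts as the cathode; ions are reduced there and produced at the dilute (0.00389 M) anode.
With n = 2, Ecell = −(0.0592/2)·log([dilute]/[conc]) = −(0.0592/2)·log(0.00389/1.1) = +0.073 V.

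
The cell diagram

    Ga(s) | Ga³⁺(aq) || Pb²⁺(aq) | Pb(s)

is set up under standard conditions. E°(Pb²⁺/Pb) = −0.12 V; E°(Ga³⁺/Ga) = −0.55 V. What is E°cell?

By convention the left-hand electrode in cell notation is the anode (oxidation) and the right-hand electrode is the cathode (reduction).
E°cell = E°(right) − E°(left) = −0.12 − (−0.55) = +0.43 V.

+0.43 V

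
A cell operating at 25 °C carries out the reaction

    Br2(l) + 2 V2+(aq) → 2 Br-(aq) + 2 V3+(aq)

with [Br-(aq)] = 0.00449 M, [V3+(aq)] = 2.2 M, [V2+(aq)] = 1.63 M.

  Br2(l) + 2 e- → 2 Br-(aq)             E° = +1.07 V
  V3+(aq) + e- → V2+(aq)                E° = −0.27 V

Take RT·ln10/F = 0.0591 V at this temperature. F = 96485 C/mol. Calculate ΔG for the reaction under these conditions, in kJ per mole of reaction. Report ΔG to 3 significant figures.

With Br₂/Br⁻ reduced at the cathode, E°cell = +1.07 − (−0.27) = +1.34 V and n = 2.
Here Q = ([Br-(aq)]^2·[V3+(aq)]^2) / [V2+(aq)]^2 = 3.67×10^−5 (log Q = −4.435), giving E = +1.34 − (0.0591/2)·(−4.435) = +1.4711 V.
Finally ΔG = −nFE = −(2)(96485 C/mol)(+1.4711 V) = −284 kJ/mol.

−284 kJ/mol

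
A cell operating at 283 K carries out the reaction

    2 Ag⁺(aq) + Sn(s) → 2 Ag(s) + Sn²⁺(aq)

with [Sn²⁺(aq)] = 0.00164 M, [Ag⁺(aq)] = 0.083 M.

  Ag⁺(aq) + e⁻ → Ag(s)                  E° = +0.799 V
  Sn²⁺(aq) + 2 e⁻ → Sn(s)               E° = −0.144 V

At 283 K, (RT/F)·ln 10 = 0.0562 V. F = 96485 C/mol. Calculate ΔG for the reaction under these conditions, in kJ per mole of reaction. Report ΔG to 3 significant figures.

−185 kJ/mol

With Ag⁺/Ag reduced at the cathode, E°cell = +0.799 − (−0.144) = +0.943 V and n = 2.
The reaction quotient is [Sn²⁺(aq)] / [Ag⁺(aq)]^2 = 0.238; by Nernst, E = +0.943 − (0.0562/2)(−0.623) = +0.9605 V.
ΔG = −nFE = −(2)(96485)(+0.9605) J/mol = −185 kJ/mol.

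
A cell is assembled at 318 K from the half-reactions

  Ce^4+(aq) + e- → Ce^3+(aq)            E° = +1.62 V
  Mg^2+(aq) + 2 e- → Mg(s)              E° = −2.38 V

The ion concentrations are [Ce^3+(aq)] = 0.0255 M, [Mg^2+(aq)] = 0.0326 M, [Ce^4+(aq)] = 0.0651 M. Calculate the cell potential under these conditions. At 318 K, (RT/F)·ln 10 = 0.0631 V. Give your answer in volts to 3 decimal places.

Ce⁴⁺/Ce³⁺ is reduced (cathode, E° = +1.62 V) and Mg²⁺/Mg is oxidized (anode).
E°cell = +1.62 − (−2.38) = +4.00 V, with n = 2 electrons transferred.
Balancing gives 2 Ce^4+(aq) + Mg(s) → 2 Ce^3+(aq) + Mg^2+(aq); hence Q = ([Ce^3+(aq)]^2·[Mg^2+(aq)]) / [Ce^4+(aq)]^2 = 0.005 (log Q = −2.301).
E = E° − (0.0631/n)·log Q = +4.00 − (0.0631/2)(−2.301) = +4.073 V.

+4.073 V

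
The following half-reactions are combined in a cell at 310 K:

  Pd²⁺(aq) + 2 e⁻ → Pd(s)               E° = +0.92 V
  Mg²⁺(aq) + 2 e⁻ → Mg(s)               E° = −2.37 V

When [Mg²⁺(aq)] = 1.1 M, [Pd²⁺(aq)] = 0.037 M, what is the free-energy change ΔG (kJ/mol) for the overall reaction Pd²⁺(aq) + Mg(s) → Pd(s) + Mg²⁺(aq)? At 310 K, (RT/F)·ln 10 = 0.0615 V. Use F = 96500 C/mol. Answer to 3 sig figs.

The standard cell potential is +0.92 − (−2.37) = +3.29 V, with n = 2 electrons in the balanced equation.
The reaction quotient is [Mg²⁺(aq)] / [Pd²⁺(aq)] = 29.7; by Nernst, E = +3.29 − (0.0615/2)(1.473) = +3.2447 V.
Then ΔG = −nFE = −2 × 96500 × +3.2447 J/mol = −626 kJ/mol.

−626 kJ/mol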